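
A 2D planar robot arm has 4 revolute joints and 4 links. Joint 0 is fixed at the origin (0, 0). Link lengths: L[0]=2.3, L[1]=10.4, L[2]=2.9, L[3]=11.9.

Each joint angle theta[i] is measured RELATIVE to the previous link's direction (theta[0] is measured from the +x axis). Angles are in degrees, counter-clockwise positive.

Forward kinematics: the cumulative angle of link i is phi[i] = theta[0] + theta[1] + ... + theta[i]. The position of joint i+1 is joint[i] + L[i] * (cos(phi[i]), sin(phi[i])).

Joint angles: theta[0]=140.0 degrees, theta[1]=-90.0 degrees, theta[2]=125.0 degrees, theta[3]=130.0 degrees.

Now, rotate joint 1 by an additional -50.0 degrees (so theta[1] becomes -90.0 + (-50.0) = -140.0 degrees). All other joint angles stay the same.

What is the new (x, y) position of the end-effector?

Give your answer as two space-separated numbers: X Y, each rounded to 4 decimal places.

Answer: 3.8948 -7.6406

Derivation:
joint[0] = (0.0000, 0.0000)  (base)
link 0: phi[0] = 140 = 140 deg
  cos(140 deg) = -0.7660, sin(140 deg) = 0.6428
  joint[1] = (0.0000, 0.0000) + 2.3 * (-0.7660, 0.6428) = (0.0000 + -1.7619, 0.0000 + 1.4784) = (-1.7619, 1.4784)
link 1: phi[1] = 140 + -140 = 0 deg
  cos(0 deg) = 1.0000, sin(0 deg) = 0.0000
  joint[2] = (-1.7619, 1.4784) + 10.4 * (1.0000, 0.0000) = (-1.7619 + 10.4000, 1.4784 + 0.0000) = (8.6381, 1.4784)
link 2: phi[2] = 140 + -140 + 125 = 125 deg
  cos(125 deg) = -0.5736, sin(125 deg) = 0.8192
  joint[3] = (8.6381, 1.4784) + 2.9 * (-0.5736, 0.8192) = (8.6381 + -1.6634, 1.4784 + 2.3755) = (6.9747, 3.8540)
link 3: phi[3] = 140 + -140 + 125 + 130 = 255 deg
  cos(255 deg) = -0.2588, sin(255 deg) = -0.9659
  joint[4] = (6.9747, 3.8540) + 11.9 * (-0.2588, -0.9659) = (6.9747 + -3.0799, 3.8540 + -11.4945) = (3.8948, -7.6406)
End effector: (3.8948, -7.6406)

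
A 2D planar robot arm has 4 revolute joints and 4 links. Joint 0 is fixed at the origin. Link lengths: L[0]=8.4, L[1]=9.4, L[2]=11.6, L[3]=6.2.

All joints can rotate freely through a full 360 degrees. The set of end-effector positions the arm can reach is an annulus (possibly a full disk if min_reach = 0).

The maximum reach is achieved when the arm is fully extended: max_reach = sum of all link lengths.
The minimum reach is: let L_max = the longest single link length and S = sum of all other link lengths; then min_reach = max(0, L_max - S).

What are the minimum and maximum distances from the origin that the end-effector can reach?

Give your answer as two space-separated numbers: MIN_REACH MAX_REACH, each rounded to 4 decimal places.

Link lengths: [8.4, 9.4, 11.6, 6.2]
max_reach = 8.4 + 9.4 + 11.6 + 6.2 = 35.6
L_max = max([8.4, 9.4, 11.6, 6.2]) = 11.6
S (sum of others) = 35.6 - 11.6 = 24
min_reach = max(0, 11.6 - 24) = max(0, -12.4) = 0

Answer: 0.0000 35.6000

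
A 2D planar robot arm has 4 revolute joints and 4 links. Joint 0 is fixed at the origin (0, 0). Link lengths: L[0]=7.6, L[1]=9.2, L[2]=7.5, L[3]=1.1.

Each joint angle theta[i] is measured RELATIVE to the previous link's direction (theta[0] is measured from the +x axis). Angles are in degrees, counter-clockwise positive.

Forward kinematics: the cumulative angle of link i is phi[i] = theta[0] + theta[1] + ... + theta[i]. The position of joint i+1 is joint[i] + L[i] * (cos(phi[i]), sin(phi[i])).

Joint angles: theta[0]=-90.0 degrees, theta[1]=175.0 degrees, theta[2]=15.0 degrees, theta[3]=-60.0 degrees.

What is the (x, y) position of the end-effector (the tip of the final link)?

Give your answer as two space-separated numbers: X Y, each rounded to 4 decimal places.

joint[0] = (0.0000, 0.0000)  (base)
link 0: phi[0] = -90 = -90 deg
  cos(-90 deg) = 0.0000, sin(-90 deg) = -1.0000
  joint[1] = (0.0000, 0.0000) + 7.6 * (0.0000, -1.0000) = (0.0000 + 0.0000, 0.0000 + -7.6000) = (0.0000, -7.6000)
link 1: phi[1] = -90 + 175 = 85 deg
  cos(85 deg) = 0.0872, sin(85 deg) = 0.9962
  joint[2] = (0.0000, -7.6000) + 9.2 * (0.0872, 0.9962) = (0.0000 + 0.8018, -7.6000 + 9.1650) = (0.8018, 1.5650)
link 2: phi[2] = -90 + 175 + 15 = 100 deg
  cos(100 deg) = -0.1736, sin(100 deg) = 0.9848
  joint[3] = (0.8018, 1.5650) + 7.5 * (-0.1736, 0.9848) = (0.8018 + -1.3024, 1.5650 + 7.3861) = (-0.5005, 8.9510)
link 3: phi[3] = -90 + 175 + 15 + -60 = 40 deg
  cos(40 deg) = 0.7660, sin(40 deg) = 0.6428
  joint[4] = (-0.5005, 8.9510) + 1.1 * (0.7660, 0.6428) = (-0.5005 + 0.8426, 8.9510 + 0.7071) = (0.3421, 9.6581)
End effector: (0.3421, 9.6581)

Answer: 0.3421 9.6581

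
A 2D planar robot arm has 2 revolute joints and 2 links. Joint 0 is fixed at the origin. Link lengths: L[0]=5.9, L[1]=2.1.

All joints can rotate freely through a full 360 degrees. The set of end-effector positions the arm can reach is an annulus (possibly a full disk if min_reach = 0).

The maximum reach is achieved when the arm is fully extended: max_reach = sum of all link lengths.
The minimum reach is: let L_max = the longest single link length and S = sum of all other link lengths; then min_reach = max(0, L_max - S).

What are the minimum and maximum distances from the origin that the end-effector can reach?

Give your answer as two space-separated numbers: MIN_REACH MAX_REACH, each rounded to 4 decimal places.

Answer: 3.8000 8.0000

Derivation:
Link lengths: [5.9, 2.1]
max_reach = 5.9 + 2.1 = 8
L_max = max([5.9, 2.1]) = 5.9
S (sum of others) = 8 - 5.9 = 2.1
min_reach = max(0, 5.9 - 2.1) = max(0, 3.8) = 3.8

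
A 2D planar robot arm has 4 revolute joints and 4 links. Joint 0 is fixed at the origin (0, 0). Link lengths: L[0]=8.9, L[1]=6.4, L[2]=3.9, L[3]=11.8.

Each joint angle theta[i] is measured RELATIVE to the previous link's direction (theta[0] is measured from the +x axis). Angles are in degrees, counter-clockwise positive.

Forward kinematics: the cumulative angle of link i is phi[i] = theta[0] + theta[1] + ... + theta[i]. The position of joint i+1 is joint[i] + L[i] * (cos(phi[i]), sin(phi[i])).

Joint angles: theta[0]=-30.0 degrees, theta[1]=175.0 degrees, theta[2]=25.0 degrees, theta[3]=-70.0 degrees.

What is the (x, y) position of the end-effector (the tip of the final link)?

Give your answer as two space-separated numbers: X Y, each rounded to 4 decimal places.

Answer: -3.4247 11.5188

Derivation:
joint[0] = (0.0000, 0.0000)  (base)
link 0: phi[0] = -30 = -30 deg
  cos(-30 deg) = 0.8660, sin(-30 deg) = -0.5000
  joint[1] = (0.0000, 0.0000) + 8.9 * (0.8660, -0.5000) = (0.0000 + 7.7076, 0.0000 + -4.4500) = (7.7076, -4.4500)
link 1: phi[1] = -30 + 175 = 145 deg
  cos(145 deg) = -0.8192, sin(145 deg) = 0.5736
  joint[2] = (7.7076, -4.4500) + 6.4 * (-0.8192, 0.5736) = (7.7076 + -5.2426, -4.4500 + 3.6709) = (2.4651, -0.7791)
link 2: phi[2] = -30 + 175 + 25 = 170 deg
  cos(170 deg) = -0.9848, sin(170 deg) = 0.1736
  joint[3] = (2.4651, -0.7791) + 3.9 * (-0.9848, 0.1736) = (2.4651 + -3.8408, -0.7791 + 0.6772) = (-1.3757, -0.1019)
link 3: phi[3] = -30 + 175 + 25 + -70 = 100 deg
  cos(100 deg) = -0.1736, sin(100 deg) = 0.9848
  joint[4] = (-1.3757, -0.1019) + 11.8 * (-0.1736, 0.9848) = (-1.3757 + -2.0490, -0.1019 + 11.6207) = (-3.4247, 11.5188)
End effector: (-3.4247, 11.5188)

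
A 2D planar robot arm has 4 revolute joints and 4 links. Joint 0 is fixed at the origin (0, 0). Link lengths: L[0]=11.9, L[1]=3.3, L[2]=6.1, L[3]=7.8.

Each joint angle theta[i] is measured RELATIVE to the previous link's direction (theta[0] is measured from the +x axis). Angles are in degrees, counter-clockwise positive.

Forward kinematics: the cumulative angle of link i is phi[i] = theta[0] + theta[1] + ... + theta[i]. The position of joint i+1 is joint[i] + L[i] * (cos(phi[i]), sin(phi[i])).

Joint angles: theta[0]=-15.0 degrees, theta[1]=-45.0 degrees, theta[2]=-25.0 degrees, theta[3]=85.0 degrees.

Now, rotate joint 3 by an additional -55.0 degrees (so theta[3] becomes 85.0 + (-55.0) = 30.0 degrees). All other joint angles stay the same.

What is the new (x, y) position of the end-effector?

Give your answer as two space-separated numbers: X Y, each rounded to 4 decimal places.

Answer: 18.1501 -18.4040

Derivation:
joint[0] = (0.0000, 0.0000)  (base)
link 0: phi[0] = -15 = -15 deg
  cos(-15 deg) = 0.9659, sin(-15 deg) = -0.2588
  joint[1] = (0.0000, 0.0000) + 11.9 * (0.9659, -0.2588) = (0.0000 + 11.4945, 0.0000 + -3.0799) = (11.4945, -3.0799)
link 1: phi[1] = -15 + -45 = -60 deg
  cos(-60 deg) = 0.5000, sin(-60 deg) = -0.8660
  joint[2] = (11.4945, -3.0799) + 3.3 * (0.5000, -0.8660) = (11.4945 + 1.6500, -3.0799 + -2.8579) = (13.1445, -5.9378)
link 2: phi[2] = -15 + -45 + -25 = -85 deg
  cos(-85 deg) = 0.0872, sin(-85 deg) = -0.9962
  joint[3] = (13.1445, -5.9378) + 6.1 * (0.0872, -0.9962) = (13.1445 + 0.5317, -5.9378 + -6.0768) = (13.6762, -12.0146)
link 3: phi[3] = -15 + -45 + -25 + 30 = -55 deg
  cos(-55 deg) = 0.5736, sin(-55 deg) = -0.8192
  joint[4] = (13.6762, -12.0146) + 7.8 * (0.5736, -0.8192) = (13.6762 + 4.4739, -12.0146 + -6.3894) = (18.1501, -18.4040)
End effector: (18.1501, -18.4040)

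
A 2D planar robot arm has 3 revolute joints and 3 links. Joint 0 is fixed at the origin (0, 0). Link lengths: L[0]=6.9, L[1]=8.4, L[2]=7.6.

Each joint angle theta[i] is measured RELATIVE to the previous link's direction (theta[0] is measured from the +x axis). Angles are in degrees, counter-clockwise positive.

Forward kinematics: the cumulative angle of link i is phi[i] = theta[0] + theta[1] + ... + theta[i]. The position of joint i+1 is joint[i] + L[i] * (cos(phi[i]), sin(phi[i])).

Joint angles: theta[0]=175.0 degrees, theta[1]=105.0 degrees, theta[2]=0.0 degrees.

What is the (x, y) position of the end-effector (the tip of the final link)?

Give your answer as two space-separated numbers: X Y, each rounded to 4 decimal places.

Answer: -4.0954 -15.1555

Derivation:
joint[0] = (0.0000, 0.0000)  (base)
link 0: phi[0] = 175 = 175 deg
  cos(175 deg) = -0.9962, sin(175 deg) = 0.0872
  joint[1] = (0.0000, 0.0000) + 6.9 * (-0.9962, 0.0872) = (0.0000 + -6.8737, 0.0000 + 0.6014) = (-6.8737, 0.6014)
link 1: phi[1] = 175 + 105 = 280 deg
  cos(280 deg) = 0.1736, sin(280 deg) = -0.9848
  joint[2] = (-6.8737, 0.6014) + 8.4 * (0.1736, -0.9848) = (-6.8737 + 1.4586, 0.6014 + -8.2724) = (-5.4151, -7.6710)
link 2: phi[2] = 175 + 105 + 0 = 280 deg
  cos(280 deg) = 0.1736, sin(280 deg) = -0.9848
  joint[3] = (-5.4151, -7.6710) + 7.6 * (0.1736, -0.9848) = (-5.4151 + 1.3197, -7.6710 + -7.4845) = (-4.0954, -15.1555)
End effector: (-4.0954, -15.1555)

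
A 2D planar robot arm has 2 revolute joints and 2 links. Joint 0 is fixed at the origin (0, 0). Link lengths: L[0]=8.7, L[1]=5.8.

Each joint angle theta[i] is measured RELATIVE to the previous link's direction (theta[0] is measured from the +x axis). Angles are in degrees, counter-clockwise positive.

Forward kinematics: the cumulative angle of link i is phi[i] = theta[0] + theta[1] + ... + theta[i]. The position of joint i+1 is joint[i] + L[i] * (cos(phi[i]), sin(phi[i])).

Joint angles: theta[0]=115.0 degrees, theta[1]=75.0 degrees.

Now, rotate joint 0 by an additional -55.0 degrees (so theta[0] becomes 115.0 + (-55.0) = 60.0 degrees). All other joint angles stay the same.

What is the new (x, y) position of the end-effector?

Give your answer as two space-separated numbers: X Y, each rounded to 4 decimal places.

joint[0] = (0.0000, 0.0000)  (base)
link 0: phi[0] = 60 = 60 deg
  cos(60 deg) = 0.5000, sin(60 deg) = 0.8660
  joint[1] = (0.0000, 0.0000) + 8.7 * (0.5000, 0.8660) = (0.0000 + 4.3500, 0.0000 + 7.5344) = (4.3500, 7.5344)
link 1: phi[1] = 60 + 75 = 135 deg
  cos(135 deg) = -0.7071, sin(135 deg) = 0.7071
  joint[2] = (4.3500, 7.5344) + 5.8 * (-0.7071, 0.7071) = (4.3500 + -4.1012, 7.5344 + 4.1012) = (0.2488, 11.6356)
End effector: (0.2488, 11.6356)

Answer: 0.2488 11.6356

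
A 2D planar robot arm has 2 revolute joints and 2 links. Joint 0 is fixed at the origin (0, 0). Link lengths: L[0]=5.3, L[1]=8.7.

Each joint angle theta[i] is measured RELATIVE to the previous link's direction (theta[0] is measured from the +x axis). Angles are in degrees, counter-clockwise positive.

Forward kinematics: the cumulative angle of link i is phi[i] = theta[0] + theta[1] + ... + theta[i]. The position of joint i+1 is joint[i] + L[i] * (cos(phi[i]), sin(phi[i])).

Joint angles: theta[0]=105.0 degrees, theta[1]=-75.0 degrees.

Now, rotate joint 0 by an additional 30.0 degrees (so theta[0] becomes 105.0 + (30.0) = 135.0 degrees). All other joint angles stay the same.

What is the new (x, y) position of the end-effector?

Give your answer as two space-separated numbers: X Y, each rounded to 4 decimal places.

joint[0] = (0.0000, 0.0000)  (base)
link 0: phi[0] = 135 = 135 deg
  cos(135 deg) = -0.7071, sin(135 deg) = 0.7071
  joint[1] = (0.0000, 0.0000) + 5.3 * (-0.7071, 0.7071) = (0.0000 + -3.7477, 0.0000 + 3.7477) = (-3.7477, 3.7477)
link 1: phi[1] = 135 + -75 = 60 deg
  cos(60 deg) = 0.5000, sin(60 deg) = 0.8660
  joint[2] = (-3.7477, 3.7477) + 8.7 * (0.5000, 0.8660) = (-3.7477 + 4.3500, 3.7477 + 7.5344) = (0.6023, 11.2821)
End effector: (0.6023, 11.2821)

Answer: 0.6023 11.2821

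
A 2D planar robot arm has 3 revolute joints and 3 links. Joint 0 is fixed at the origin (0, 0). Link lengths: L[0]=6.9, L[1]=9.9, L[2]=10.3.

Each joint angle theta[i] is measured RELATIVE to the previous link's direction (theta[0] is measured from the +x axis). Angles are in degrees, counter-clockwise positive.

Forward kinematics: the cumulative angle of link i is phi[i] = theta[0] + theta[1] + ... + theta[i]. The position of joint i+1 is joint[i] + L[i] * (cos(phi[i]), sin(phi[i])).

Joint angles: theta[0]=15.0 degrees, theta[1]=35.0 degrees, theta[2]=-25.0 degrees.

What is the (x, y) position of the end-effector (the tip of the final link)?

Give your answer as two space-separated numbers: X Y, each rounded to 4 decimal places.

joint[0] = (0.0000, 0.0000)  (base)
link 0: phi[0] = 15 = 15 deg
  cos(15 deg) = 0.9659, sin(15 deg) = 0.2588
  joint[1] = (0.0000, 0.0000) + 6.9 * (0.9659, 0.2588) = (0.0000 + 6.6649, 0.0000 + 1.7859) = (6.6649, 1.7859)
link 1: phi[1] = 15 + 35 = 50 deg
  cos(50 deg) = 0.6428, sin(50 deg) = 0.7660
  joint[2] = (6.6649, 1.7859) + 9.9 * (0.6428, 0.7660) = (6.6649 + 6.3636, 1.7859 + 7.5838) = (13.0285, 9.3697)
link 2: phi[2] = 15 + 35 + -25 = 25 deg
  cos(25 deg) = 0.9063, sin(25 deg) = 0.4226
  joint[3] = (13.0285, 9.3697) + 10.3 * (0.9063, 0.4226) = (13.0285 + 9.3350, 9.3697 + 4.3530) = (22.3635, 13.7227)
End effector: (22.3635, 13.7227)

Answer: 22.3635 13.7227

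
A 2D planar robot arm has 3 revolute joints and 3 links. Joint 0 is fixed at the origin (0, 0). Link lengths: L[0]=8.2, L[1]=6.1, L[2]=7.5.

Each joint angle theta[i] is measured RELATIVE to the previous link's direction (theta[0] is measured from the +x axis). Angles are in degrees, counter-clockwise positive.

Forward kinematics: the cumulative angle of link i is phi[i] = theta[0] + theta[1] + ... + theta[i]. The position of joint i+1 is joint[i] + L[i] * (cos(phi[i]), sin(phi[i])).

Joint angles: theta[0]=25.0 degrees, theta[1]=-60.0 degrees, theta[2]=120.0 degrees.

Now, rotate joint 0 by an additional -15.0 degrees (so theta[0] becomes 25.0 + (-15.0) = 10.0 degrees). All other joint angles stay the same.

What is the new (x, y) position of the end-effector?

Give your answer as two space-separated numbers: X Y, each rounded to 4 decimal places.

joint[0] = (0.0000, 0.0000)  (base)
link 0: phi[0] = 10 = 10 deg
  cos(10 deg) = 0.9848, sin(10 deg) = 0.1736
  joint[1] = (0.0000, 0.0000) + 8.2 * (0.9848, 0.1736) = (0.0000 + 8.0754, 0.0000 + 1.4239) = (8.0754, 1.4239)
link 1: phi[1] = 10 + -60 = -50 deg
  cos(-50 deg) = 0.6428, sin(-50 deg) = -0.7660
  joint[2] = (8.0754, 1.4239) + 6.1 * (0.6428, -0.7660) = (8.0754 + 3.9210, 1.4239 + -4.6729) = (11.9964, -3.2490)
link 2: phi[2] = 10 + -60 + 120 = 70 deg
  cos(70 deg) = 0.3420, sin(70 deg) = 0.9397
  joint[3] = (11.9964, -3.2490) + 7.5 * (0.3420, 0.9397) = (11.9964 + 2.5652, -3.2490 + 7.0477) = (14.5616, 3.7987)
End effector: (14.5616, 3.7987)

Answer: 14.5616 3.7987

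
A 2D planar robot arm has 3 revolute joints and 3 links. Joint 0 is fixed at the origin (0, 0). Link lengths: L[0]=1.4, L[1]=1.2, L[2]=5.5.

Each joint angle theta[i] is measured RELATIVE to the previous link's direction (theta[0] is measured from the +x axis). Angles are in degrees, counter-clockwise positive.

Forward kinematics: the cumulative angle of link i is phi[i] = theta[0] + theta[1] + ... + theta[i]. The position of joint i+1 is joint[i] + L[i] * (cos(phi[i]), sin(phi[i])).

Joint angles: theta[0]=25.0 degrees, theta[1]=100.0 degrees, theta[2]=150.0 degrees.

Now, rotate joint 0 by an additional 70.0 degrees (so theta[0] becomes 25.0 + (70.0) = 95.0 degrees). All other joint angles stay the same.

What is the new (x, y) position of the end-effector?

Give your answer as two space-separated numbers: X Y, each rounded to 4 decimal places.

joint[0] = (0.0000, 0.0000)  (base)
link 0: phi[0] = 95 = 95 deg
  cos(95 deg) = -0.0872, sin(95 deg) = 0.9962
  joint[1] = (0.0000, 0.0000) + 1.4 * (-0.0872, 0.9962) = (0.0000 + -0.1220, 0.0000 + 1.3947) = (-0.1220, 1.3947)
link 1: phi[1] = 95 + 100 = 195 deg
  cos(195 deg) = -0.9659, sin(195 deg) = -0.2588
  joint[2] = (-0.1220, 1.3947) + 1.2 * (-0.9659, -0.2588) = (-0.1220 + -1.1591, 1.3947 + -0.3106) = (-1.2811, 1.0841)
link 2: phi[2] = 95 + 100 + 150 = 345 deg
  cos(345 deg) = 0.9659, sin(345 deg) = -0.2588
  joint[3] = (-1.2811, 1.0841) + 5.5 * (0.9659, -0.2588) = (-1.2811 + 5.3126, 1.0841 + -1.4235) = (4.0315, -0.3394)
End effector: (4.0315, -0.3394)

Answer: 4.0315 -0.3394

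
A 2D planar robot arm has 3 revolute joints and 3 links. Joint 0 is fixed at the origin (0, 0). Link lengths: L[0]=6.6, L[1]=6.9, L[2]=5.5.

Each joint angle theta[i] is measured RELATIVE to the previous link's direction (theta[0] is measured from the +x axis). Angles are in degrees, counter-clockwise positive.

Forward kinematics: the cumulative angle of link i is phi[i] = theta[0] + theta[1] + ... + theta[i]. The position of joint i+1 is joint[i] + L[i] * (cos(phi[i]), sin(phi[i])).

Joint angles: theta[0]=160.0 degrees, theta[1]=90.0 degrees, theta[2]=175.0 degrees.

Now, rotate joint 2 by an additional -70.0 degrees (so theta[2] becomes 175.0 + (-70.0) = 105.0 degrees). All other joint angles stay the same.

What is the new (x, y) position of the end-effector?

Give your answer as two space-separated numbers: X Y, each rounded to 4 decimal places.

joint[0] = (0.0000, 0.0000)  (base)
link 0: phi[0] = 160 = 160 deg
  cos(160 deg) = -0.9397, sin(160 deg) = 0.3420
  joint[1] = (0.0000, 0.0000) + 6.6 * (-0.9397, 0.3420) = (0.0000 + -6.2020, 0.0000 + 2.2573) = (-6.2020, 2.2573)
link 1: phi[1] = 160 + 90 = 250 deg
  cos(250 deg) = -0.3420, sin(250 deg) = -0.9397
  joint[2] = (-6.2020, 2.2573) + 6.9 * (-0.3420, -0.9397) = (-6.2020 + -2.3599, 2.2573 + -6.4839) = (-8.5619, -4.2265)
link 2: phi[2] = 160 + 90 + 105 = 355 deg
  cos(355 deg) = 0.9962, sin(355 deg) = -0.0872
  joint[3] = (-8.5619, -4.2265) + 5.5 * (0.9962, -0.0872) = (-8.5619 + 5.4791, -4.2265 + -0.4794) = (-3.0828, -4.7059)
End effector: (-3.0828, -4.7059)

Answer: -3.0828 -4.7059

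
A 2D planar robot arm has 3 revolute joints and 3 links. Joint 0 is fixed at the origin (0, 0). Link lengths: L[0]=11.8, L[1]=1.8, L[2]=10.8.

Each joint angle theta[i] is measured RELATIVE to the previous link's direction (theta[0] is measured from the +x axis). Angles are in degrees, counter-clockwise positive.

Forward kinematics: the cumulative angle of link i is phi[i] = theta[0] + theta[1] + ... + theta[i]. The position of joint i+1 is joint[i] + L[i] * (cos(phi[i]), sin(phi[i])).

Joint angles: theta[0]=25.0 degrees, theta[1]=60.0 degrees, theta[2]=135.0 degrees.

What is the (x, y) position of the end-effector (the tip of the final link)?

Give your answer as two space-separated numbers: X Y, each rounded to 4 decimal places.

Answer: 2.5780 -0.1621

Derivation:
joint[0] = (0.0000, 0.0000)  (base)
link 0: phi[0] = 25 = 25 deg
  cos(25 deg) = 0.9063, sin(25 deg) = 0.4226
  joint[1] = (0.0000, 0.0000) + 11.8 * (0.9063, 0.4226) = (0.0000 + 10.6944, 0.0000 + 4.9869) = (10.6944, 4.9869)
link 1: phi[1] = 25 + 60 = 85 deg
  cos(85 deg) = 0.0872, sin(85 deg) = 0.9962
  joint[2] = (10.6944, 4.9869) + 1.8 * (0.0872, 0.9962) = (10.6944 + 0.1569, 4.9869 + 1.7932) = (10.8513, 6.7800)
link 2: phi[2] = 25 + 60 + 135 = 220 deg
  cos(220 deg) = -0.7660, sin(220 deg) = -0.6428
  joint[3] = (10.8513, 6.7800) + 10.8 * (-0.7660, -0.6428) = (10.8513 + -8.2733, 6.7800 + -6.9421) = (2.5780, -0.1621)
End effector: (2.5780, -0.1621)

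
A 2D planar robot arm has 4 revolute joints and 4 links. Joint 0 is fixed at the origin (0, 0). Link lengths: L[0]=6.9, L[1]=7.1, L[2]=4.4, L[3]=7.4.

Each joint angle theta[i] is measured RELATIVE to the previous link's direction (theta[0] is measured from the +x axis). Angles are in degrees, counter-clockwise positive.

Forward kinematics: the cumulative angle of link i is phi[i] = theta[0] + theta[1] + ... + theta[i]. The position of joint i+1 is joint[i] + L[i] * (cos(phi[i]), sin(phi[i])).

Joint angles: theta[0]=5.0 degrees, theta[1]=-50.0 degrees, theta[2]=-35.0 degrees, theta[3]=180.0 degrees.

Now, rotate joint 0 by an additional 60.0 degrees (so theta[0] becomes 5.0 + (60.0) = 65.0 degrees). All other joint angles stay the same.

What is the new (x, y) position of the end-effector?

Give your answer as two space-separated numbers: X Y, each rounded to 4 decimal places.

joint[0] = (0.0000, 0.0000)  (base)
link 0: phi[0] = 65 = 65 deg
  cos(65 deg) = 0.4226, sin(65 deg) = 0.9063
  joint[1] = (0.0000, 0.0000) + 6.9 * (0.4226, 0.9063) = (0.0000 + 2.9161, 0.0000 + 6.2535) = (2.9161, 6.2535)
link 1: phi[1] = 65 + -50 = 15 deg
  cos(15 deg) = 0.9659, sin(15 deg) = 0.2588
  joint[2] = (2.9161, 6.2535) + 7.1 * (0.9659, 0.2588) = (2.9161 + 6.8581, 6.2535 + 1.8376) = (9.7741, 8.0911)
link 2: phi[2] = 65 + -50 + -35 = -20 deg
  cos(-20 deg) = 0.9397, sin(-20 deg) = -0.3420
  joint[3] = (9.7741, 8.0911) + 4.4 * (0.9397, -0.3420) = (9.7741 + 4.1346, 8.0911 + -1.5049) = (13.9088, 6.5863)
link 3: phi[3] = 65 + -50 + -35 + 180 = 160 deg
  cos(160 deg) = -0.9397, sin(160 deg) = 0.3420
  joint[4] = (13.9088, 6.5863) + 7.4 * (-0.9397, 0.3420) = (13.9088 + -6.9537, 6.5863 + 2.5309) = (6.9551, 9.1172)
End effector: (6.9551, 9.1172)

Answer: 6.9551 9.1172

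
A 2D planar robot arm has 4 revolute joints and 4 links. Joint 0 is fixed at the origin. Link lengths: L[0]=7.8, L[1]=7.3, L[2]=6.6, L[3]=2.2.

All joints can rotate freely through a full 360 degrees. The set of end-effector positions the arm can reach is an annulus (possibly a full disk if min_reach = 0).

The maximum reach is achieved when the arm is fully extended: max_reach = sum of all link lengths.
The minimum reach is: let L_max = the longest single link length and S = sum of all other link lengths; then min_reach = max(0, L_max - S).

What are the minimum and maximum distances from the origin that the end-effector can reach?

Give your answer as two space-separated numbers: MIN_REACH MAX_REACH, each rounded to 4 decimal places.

Answer: 0.0000 23.9000

Derivation:
Link lengths: [7.8, 7.3, 6.6, 2.2]
max_reach = 7.8 + 7.3 + 6.6 + 2.2 = 23.9
L_max = max([7.8, 7.3, 6.6, 2.2]) = 7.8
S (sum of others) = 23.9 - 7.8 = 16.1
min_reach = max(0, 7.8 - 16.1) = max(0, -8.3) = 0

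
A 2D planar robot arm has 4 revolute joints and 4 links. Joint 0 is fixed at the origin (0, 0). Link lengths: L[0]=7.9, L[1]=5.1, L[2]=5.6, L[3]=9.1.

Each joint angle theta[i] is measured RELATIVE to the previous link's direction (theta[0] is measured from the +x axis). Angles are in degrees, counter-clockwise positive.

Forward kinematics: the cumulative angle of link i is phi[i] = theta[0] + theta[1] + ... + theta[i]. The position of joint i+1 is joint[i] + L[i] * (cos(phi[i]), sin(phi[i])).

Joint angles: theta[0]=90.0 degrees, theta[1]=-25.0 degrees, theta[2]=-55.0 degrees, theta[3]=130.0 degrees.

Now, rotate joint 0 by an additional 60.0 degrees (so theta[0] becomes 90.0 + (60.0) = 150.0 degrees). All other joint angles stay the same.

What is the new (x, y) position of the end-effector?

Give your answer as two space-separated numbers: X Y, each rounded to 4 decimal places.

Answer: -16.4027 10.2776

Derivation:
joint[0] = (0.0000, 0.0000)  (base)
link 0: phi[0] = 150 = 150 deg
  cos(150 deg) = -0.8660, sin(150 deg) = 0.5000
  joint[1] = (0.0000, 0.0000) + 7.9 * (-0.8660, 0.5000) = (0.0000 + -6.8416, 0.0000 + 3.9500) = (-6.8416, 3.9500)
link 1: phi[1] = 150 + -25 = 125 deg
  cos(125 deg) = -0.5736, sin(125 deg) = 0.8192
  joint[2] = (-6.8416, 3.9500) + 5.1 * (-0.5736, 0.8192) = (-6.8416 + -2.9252, 3.9500 + 4.1777) = (-9.7668, 8.1277)
link 2: phi[2] = 150 + -25 + -55 = 70 deg
  cos(70 deg) = 0.3420, sin(70 deg) = 0.9397
  joint[3] = (-9.7668, 8.1277) + 5.6 * (0.3420, 0.9397) = (-9.7668 + 1.9153, 8.1277 + 5.2623) = (-7.8515, 13.3900)
link 3: phi[3] = 150 + -25 + -55 + 130 = 200 deg
  cos(200 deg) = -0.9397, sin(200 deg) = -0.3420
  joint[4] = (-7.8515, 13.3900) + 9.1 * (-0.9397, -0.3420) = (-7.8515 + -8.5512, 13.3900 + -3.1124) = (-16.4027, 10.2776)
End effector: (-16.4027, 10.2776)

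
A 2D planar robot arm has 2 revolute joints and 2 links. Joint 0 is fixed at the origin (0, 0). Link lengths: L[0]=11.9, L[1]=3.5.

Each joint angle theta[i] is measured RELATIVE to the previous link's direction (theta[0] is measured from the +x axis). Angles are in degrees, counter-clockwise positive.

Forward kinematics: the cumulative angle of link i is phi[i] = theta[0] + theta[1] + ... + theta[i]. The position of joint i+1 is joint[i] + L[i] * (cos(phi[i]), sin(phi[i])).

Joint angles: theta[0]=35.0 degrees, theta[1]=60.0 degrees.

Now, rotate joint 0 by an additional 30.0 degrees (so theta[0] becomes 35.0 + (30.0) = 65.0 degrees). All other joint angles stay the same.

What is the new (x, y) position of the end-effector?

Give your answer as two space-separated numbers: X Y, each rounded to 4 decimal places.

Answer: 3.0216 13.6521

Derivation:
joint[0] = (0.0000, 0.0000)  (base)
link 0: phi[0] = 65 = 65 deg
  cos(65 deg) = 0.4226, sin(65 deg) = 0.9063
  joint[1] = (0.0000, 0.0000) + 11.9 * (0.4226, 0.9063) = (0.0000 + 5.0292, 0.0000 + 10.7851) = (5.0292, 10.7851)
link 1: phi[1] = 65 + 60 = 125 deg
  cos(125 deg) = -0.5736, sin(125 deg) = 0.8192
  joint[2] = (5.0292, 10.7851) + 3.5 * (-0.5736, 0.8192) = (5.0292 + -2.0075, 10.7851 + 2.8670) = (3.0216, 13.6521)
End effector: (3.0216, 13.6521)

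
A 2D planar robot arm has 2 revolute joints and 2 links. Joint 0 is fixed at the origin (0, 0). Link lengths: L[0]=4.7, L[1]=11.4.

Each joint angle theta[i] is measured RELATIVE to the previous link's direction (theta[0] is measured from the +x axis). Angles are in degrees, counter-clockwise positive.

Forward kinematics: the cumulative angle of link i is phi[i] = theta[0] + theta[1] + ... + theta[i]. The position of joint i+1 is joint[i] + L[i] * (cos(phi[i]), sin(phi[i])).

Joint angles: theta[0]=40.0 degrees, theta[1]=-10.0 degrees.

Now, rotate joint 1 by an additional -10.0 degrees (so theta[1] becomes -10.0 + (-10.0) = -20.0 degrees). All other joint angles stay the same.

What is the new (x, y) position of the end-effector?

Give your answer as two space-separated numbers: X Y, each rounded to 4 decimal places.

joint[0] = (0.0000, 0.0000)  (base)
link 0: phi[0] = 40 = 40 deg
  cos(40 deg) = 0.7660, sin(40 deg) = 0.6428
  joint[1] = (0.0000, 0.0000) + 4.7 * (0.7660, 0.6428) = (0.0000 + 3.6004, 0.0000 + 3.0211) = (3.6004, 3.0211)
link 1: phi[1] = 40 + -20 = 20 deg
  cos(20 deg) = 0.9397, sin(20 deg) = 0.3420
  joint[2] = (3.6004, 3.0211) + 11.4 * (0.9397, 0.3420) = (3.6004 + 10.7125, 3.0211 + 3.8990) = (14.3129, 6.9201)
End effector: (14.3129, 6.9201)

Answer: 14.3129 6.9201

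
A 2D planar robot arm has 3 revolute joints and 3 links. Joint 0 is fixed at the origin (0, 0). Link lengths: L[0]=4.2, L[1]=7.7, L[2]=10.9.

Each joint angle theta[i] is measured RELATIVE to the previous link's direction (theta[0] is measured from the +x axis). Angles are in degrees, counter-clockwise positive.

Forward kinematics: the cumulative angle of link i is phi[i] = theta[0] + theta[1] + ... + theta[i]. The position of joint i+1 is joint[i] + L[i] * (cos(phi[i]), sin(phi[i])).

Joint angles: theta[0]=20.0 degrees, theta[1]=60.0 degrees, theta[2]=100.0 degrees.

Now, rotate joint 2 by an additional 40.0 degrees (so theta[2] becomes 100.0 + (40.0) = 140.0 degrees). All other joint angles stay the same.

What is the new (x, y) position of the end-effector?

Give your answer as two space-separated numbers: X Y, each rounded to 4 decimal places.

joint[0] = (0.0000, 0.0000)  (base)
link 0: phi[0] = 20 = 20 deg
  cos(20 deg) = 0.9397, sin(20 deg) = 0.3420
  joint[1] = (0.0000, 0.0000) + 4.2 * (0.9397, 0.3420) = (0.0000 + 3.9467, 0.0000 + 1.4365) = (3.9467, 1.4365)
link 1: phi[1] = 20 + 60 = 80 deg
  cos(80 deg) = 0.1736, sin(80 deg) = 0.9848
  joint[2] = (3.9467, 1.4365) + 7.7 * (0.1736, 0.9848) = (3.9467 + 1.3371, 1.4365 + 7.5830) = (5.2838, 9.0195)
link 2: phi[2] = 20 + 60 + 140 = 220 deg
  cos(220 deg) = -0.7660, sin(220 deg) = -0.6428
  joint[3] = (5.2838, 9.0195) + 10.9 * (-0.7660, -0.6428) = (5.2838 + -8.3499, 9.0195 + -7.0064) = (-3.0661, 2.0131)
End effector: (-3.0661, 2.0131)

Answer: -3.0661 2.0131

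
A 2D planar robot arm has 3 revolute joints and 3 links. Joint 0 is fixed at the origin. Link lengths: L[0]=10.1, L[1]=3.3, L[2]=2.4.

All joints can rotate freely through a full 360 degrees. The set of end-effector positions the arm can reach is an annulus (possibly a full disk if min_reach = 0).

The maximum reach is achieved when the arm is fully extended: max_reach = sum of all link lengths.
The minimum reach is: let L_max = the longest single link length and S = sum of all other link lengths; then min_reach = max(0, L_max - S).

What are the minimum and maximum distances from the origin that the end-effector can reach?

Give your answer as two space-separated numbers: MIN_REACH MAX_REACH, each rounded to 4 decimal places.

Answer: 4.4000 15.8000

Derivation:
Link lengths: [10.1, 3.3, 2.4]
max_reach = 10.1 + 3.3 + 2.4 = 15.8
L_max = max([10.1, 3.3, 2.4]) = 10.1
S (sum of others) = 15.8 - 10.1 = 5.7
min_reach = max(0, 10.1 - 5.7) = max(0, 4.4) = 4.4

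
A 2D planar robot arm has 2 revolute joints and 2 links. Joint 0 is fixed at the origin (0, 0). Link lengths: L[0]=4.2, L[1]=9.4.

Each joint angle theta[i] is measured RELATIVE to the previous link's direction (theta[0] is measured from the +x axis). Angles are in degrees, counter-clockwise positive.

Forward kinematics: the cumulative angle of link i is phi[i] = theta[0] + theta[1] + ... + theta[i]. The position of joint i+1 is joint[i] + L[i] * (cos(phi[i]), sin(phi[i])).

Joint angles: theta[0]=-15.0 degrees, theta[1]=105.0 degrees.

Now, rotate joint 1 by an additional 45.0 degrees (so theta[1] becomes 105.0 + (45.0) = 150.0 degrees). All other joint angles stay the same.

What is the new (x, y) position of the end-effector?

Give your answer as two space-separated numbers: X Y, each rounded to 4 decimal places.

Answer: -2.5899 5.5598

Derivation:
joint[0] = (0.0000, 0.0000)  (base)
link 0: phi[0] = -15 = -15 deg
  cos(-15 deg) = 0.9659, sin(-15 deg) = -0.2588
  joint[1] = (0.0000, 0.0000) + 4.2 * (0.9659, -0.2588) = (0.0000 + 4.0569, 0.0000 + -1.0870) = (4.0569, -1.0870)
link 1: phi[1] = -15 + 150 = 135 deg
  cos(135 deg) = -0.7071, sin(135 deg) = 0.7071
  joint[2] = (4.0569, -1.0870) + 9.4 * (-0.7071, 0.7071) = (4.0569 + -6.6468, -1.0870 + 6.6468) = (-2.5899, 5.5598)
End effector: (-2.5899, 5.5598)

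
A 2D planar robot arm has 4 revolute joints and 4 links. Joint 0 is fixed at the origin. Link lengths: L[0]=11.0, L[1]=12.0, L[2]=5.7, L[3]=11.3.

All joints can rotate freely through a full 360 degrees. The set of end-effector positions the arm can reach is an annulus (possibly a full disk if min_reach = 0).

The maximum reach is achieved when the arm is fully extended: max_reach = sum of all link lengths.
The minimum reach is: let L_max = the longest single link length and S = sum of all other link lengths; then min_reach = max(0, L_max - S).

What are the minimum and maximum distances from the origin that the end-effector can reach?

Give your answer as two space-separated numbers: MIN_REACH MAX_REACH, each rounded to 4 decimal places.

Answer: 0.0000 40.0000

Derivation:
Link lengths: [11.0, 12.0, 5.7, 11.3]
max_reach = 11 + 12 + 5.7 + 11.3 = 40
L_max = max([11.0, 12.0, 5.7, 11.3]) = 12
S (sum of others) = 40 - 12 = 28
min_reach = max(0, 12 - 28) = max(0, -16) = 0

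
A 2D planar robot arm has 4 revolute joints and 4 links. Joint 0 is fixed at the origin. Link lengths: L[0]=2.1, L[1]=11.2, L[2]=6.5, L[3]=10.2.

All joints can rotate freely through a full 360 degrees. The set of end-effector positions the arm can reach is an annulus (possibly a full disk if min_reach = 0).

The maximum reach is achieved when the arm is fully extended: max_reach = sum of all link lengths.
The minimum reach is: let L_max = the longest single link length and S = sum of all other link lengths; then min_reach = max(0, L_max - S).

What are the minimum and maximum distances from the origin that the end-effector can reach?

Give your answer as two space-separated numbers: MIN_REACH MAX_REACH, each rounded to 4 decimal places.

Answer: 0.0000 30.0000

Derivation:
Link lengths: [2.1, 11.2, 6.5, 10.2]
max_reach = 2.1 + 11.2 + 6.5 + 10.2 = 30
L_max = max([2.1, 11.2, 6.5, 10.2]) = 11.2
S (sum of others) = 30 - 11.2 = 18.8
min_reach = max(0, 11.2 - 18.8) = max(0, -7.6) = 0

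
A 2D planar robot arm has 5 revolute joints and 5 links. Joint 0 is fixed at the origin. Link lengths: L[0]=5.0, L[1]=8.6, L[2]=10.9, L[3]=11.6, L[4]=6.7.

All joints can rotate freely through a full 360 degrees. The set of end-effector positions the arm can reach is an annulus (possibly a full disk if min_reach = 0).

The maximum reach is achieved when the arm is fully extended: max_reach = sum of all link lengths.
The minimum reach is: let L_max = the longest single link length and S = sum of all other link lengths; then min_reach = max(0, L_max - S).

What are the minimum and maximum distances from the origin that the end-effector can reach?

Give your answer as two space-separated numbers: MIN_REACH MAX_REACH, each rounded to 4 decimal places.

Answer: 0.0000 42.8000

Derivation:
Link lengths: [5.0, 8.6, 10.9, 11.6, 6.7]
max_reach = 5 + 8.6 + 10.9 + 11.6 + 6.7 = 42.8
L_max = max([5.0, 8.6, 10.9, 11.6, 6.7]) = 11.6
S (sum of others) = 42.8 - 11.6 = 31.2
min_reach = max(0, 11.6 - 31.2) = max(0, -19.6) = 0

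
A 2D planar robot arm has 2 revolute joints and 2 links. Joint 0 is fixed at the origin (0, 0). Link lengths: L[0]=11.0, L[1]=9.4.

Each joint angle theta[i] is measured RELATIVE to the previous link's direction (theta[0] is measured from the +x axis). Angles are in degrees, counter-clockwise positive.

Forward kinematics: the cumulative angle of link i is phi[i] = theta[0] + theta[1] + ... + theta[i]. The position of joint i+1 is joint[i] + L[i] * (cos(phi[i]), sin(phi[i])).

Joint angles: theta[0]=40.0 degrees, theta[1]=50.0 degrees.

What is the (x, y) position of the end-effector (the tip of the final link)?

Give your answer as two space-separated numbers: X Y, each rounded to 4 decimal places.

joint[0] = (0.0000, 0.0000)  (base)
link 0: phi[0] = 40 = 40 deg
  cos(40 deg) = 0.7660, sin(40 deg) = 0.6428
  joint[1] = (0.0000, 0.0000) + 11 * (0.7660, 0.6428) = (0.0000 + 8.4265, 0.0000 + 7.0707) = (8.4265, 7.0707)
link 1: phi[1] = 40 + 50 = 90 deg
  cos(90 deg) = 0.0000, sin(90 deg) = 1.0000
  joint[2] = (8.4265, 7.0707) + 9.4 * (0.0000, 1.0000) = (8.4265 + 0.0000, 7.0707 + 9.4000) = (8.4265, 16.4707)
End effector: (8.4265, 16.4707)

Answer: 8.4265 16.4707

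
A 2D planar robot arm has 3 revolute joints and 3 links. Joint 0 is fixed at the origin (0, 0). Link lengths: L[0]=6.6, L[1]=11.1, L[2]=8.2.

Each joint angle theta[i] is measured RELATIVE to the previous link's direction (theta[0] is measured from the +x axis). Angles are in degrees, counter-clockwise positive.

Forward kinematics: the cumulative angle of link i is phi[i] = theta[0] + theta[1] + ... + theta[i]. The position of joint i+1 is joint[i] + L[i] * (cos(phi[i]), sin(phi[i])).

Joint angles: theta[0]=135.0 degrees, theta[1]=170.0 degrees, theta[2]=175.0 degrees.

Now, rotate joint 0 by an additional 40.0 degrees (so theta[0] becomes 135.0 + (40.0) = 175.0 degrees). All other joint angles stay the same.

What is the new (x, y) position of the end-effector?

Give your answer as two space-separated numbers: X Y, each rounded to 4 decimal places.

Answer: -3.5586 0.5069

Derivation:
joint[0] = (0.0000, 0.0000)  (base)
link 0: phi[0] = 175 = 175 deg
  cos(175 deg) = -0.9962, sin(175 deg) = 0.0872
  joint[1] = (0.0000, 0.0000) + 6.6 * (-0.9962, 0.0872) = (0.0000 + -6.5749, 0.0000 + 0.5752) = (-6.5749, 0.5752)
link 1: phi[1] = 175 + 170 = 345 deg
  cos(345 deg) = 0.9659, sin(345 deg) = -0.2588
  joint[2] = (-6.5749, 0.5752) + 11.1 * (0.9659, -0.2588) = (-6.5749 + 10.7218, 0.5752 + -2.8729) = (4.1469, -2.2977)
link 2: phi[2] = 175 + 170 + 175 = 520 deg
  cos(520 deg) = -0.9397, sin(520 deg) = 0.3420
  joint[3] = (4.1469, -2.2977) + 8.2 * (-0.9397, 0.3420) = (4.1469 + -7.7055, -2.2977 + 2.8046) = (-3.5586, 0.5069)
End effector: (-3.5586, 0.5069)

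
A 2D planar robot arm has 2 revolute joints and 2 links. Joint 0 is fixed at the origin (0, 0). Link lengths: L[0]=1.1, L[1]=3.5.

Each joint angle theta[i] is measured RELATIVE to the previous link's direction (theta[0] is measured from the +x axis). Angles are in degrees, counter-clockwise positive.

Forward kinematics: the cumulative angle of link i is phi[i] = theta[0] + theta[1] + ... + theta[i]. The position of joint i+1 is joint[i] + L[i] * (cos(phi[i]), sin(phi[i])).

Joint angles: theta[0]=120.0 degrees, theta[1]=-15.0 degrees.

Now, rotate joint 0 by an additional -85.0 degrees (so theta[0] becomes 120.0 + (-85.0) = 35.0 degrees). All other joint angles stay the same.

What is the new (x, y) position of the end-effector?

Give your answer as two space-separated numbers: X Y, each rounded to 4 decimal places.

Answer: 4.1900 1.8280

Derivation:
joint[0] = (0.0000, 0.0000)  (base)
link 0: phi[0] = 35 = 35 deg
  cos(35 deg) = 0.8192, sin(35 deg) = 0.5736
  joint[1] = (0.0000, 0.0000) + 1.1 * (0.8192, 0.5736) = (0.0000 + 0.9011, 0.0000 + 0.6309) = (0.9011, 0.6309)
link 1: phi[1] = 35 + -15 = 20 deg
  cos(20 deg) = 0.9397, sin(20 deg) = 0.3420
  joint[2] = (0.9011, 0.6309) + 3.5 * (0.9397, 0.3420) = (0.9011 + 3.2889, 0.6309 + 1.1971) = (4.1900, 1.8280)
End effector: (4.1900, 1.8280)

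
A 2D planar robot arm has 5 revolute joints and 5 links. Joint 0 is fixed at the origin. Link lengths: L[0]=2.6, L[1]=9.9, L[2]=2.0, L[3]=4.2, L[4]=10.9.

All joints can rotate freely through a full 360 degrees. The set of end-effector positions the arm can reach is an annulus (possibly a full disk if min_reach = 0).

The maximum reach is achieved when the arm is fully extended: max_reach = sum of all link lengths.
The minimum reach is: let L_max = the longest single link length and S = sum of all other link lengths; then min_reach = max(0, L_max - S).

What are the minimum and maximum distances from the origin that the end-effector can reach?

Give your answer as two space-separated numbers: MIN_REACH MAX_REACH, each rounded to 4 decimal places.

Answer: 0.0000 29.6000

Derivation:
Link lengths: [2.6, 9.9, 2.0, 4.2, 10.9]
max_reach = 2.6 + 9.9 + 2 + 4.2 + 10.9 = 29.6
L_max = max([2.6, 9.9, 2.0, 4.2, 10.9]) = 10.9
S (sum of others) = 29.6 - 10.9 = 18.7
min_reach = max(0, 10.9 - 18.7) = max(0, -7.8) = 0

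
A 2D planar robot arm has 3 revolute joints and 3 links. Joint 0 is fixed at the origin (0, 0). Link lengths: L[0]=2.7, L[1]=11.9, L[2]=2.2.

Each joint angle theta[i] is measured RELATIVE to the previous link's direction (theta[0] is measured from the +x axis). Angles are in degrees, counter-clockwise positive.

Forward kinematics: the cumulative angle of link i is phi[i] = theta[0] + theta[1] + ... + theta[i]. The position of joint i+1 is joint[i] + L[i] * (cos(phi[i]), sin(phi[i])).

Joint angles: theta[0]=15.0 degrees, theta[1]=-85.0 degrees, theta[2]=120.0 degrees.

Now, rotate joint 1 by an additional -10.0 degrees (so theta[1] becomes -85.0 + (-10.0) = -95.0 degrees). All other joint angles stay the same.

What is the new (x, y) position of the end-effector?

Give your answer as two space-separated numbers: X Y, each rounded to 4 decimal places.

Answer: 6.3597 -9.6063

Derivation:
joint[0] = (0.0000, 0.0000)  (base)
link 0: phi[0] = 15 = 15 deg
  cos(15 deg) = 0.9659, sin(15 deg) = 0.2588
  joint[1] = (0.0000, 0.0000) + 2.7 * (0.9659, 0.2588) = (0.0000 + 2.6080, 0.0000 + 0.6988) = (2.6080, 0.6988)
link 1: phi[1] = 15 + -95 = -80 deg
  cos(-80 deg) = 0.1736, sin(-80 deg) = -0.9848
  joint[2] = (2.6080, 0.6988) + 11.9 * (0.1736, -0.9848) = (2.6080 + 2.0664, 0.6988 + -11.7192) = (4.6744, -11.0204)
link 2: phi[2] = 15 + -95 + 120 = 40 deg
  cos(40 deg) = 0.7660, sin(40 deg) = 0.6428
  joint[3] = (4.6744, -11.0204) + 2.2 * (0.7660, 0.6428) = (4.6744 + 1.6853, -11.0204 + 1.4141) = (6.3597, -9.6063)
End effector: (6.3597, -9.6063)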